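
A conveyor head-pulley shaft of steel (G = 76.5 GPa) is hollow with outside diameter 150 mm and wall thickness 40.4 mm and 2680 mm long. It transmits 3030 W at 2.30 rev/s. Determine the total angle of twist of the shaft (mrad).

0.155 mrad

ω = 2π·2.30 = 14.45 rad/s, so T = P/ω = 3030 / 14.45 = 209.7 N·m.
J = π(d_o⁴ − d_i⁴)/32 = π(0.150⁴ − 0.0692⁴)/32 = 4.745×10^-5 m⁴.
θ = T·L/(G·J) = 209.7 × 2.68 / (76.5×10⁹ × 4.745×10^-5) = 1.548×10^-4 rad.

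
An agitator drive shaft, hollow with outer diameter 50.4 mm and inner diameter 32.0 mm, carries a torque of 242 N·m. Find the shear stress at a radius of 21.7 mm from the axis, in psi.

1440 psi

J = π(d_o⁴ − d_i⁴)/32 = π(0.0504⁴ − 0.0320⁴)/32 = 5.305×10^-7 m⁴.
Shear stress varies linearly with radius: τ = T·r/J = 242.0 × 0.0217 / 5.305×10^-7 = 9.899×10^6 Pa.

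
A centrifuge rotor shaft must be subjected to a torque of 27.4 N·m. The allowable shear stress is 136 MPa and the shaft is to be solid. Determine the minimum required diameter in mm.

10.1 mm

For a solid shaft τ_max = 16T/(πd³), so d = (16T/(π τ_allow))^(1/3) = (16·27.40/(π·1.36×10^8))^(1/3) = 0.01009 m.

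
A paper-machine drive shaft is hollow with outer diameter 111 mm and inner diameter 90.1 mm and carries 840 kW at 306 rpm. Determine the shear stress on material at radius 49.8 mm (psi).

ω = 2π·306/60 = 32.04 rad/s, so T = P/ω = 840×10³ / 32.04 = 26210 N·m.
J = π(d_o⁴ − d_i⁴)/32 = π(0.111⁴ − 0.0901⁴)/32 = 8.434×10^-6 m⁴.
Shear stress varies linearly with radius: τ = T·r/J = 26210 × 0.0498 / 8.434×10^-6 = 1.548×10^8 Pa.

22500 psi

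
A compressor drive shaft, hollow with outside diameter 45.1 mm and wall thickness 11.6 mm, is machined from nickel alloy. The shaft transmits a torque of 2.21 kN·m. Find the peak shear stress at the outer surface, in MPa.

130 MPa

J = π(d_o⁴ − d_i⁴)/32 = π(0.0451⁴ − 0.0219⁴)/32 = 3.836×10^-7 m⁴.
τ_max = T·r/J = 2210 × 0.0226 / 3.836×10^-7 = 1.299×10^8 Pa.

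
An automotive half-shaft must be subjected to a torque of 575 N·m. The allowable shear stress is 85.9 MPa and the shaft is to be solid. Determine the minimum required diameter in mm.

32.4 mm

For a solid shaft τ_max = 16T/(πd³), so d = (16T/(π τ_allow))^(1/3) = (16·575.0/(π·8.59×10^7))^(1/3) = 0.03243 m.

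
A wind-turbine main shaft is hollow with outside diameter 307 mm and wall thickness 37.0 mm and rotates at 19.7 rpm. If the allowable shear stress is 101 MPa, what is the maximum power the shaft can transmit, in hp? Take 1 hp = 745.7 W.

1060 hp

J = π(d_o⁴ − d_i⁴)/32 = π(0.307⁴ − 0.233⁴)/32 = 5.827×10^-4 m⁴.
T_max = τ_allow·J/r = 1.01×10^8 × 5.827×10^-4 / 0.153 = 383400 N·m.
ω = 2π·19.7/60 = 2.063 rad/s, so P_max = T_max·ω = 7.910×10^5 W.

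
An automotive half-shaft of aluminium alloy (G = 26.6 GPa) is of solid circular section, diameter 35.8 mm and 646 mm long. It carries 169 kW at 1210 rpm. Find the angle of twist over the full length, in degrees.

11.5°

ω = 2π·1210/60 = 126.7 rad/s, so T = P/ω = 169×10³ / 126.7 = 1334 N·m.
J = πd⁴/32 = π(0.0358)⁴/32 = 1.613×10^-7 m⁴.
θ = T·L/(G·J) = 1334 × 0.646 / (26.6×10⁹ × 1.613×10^-7) = 0.2009 rad.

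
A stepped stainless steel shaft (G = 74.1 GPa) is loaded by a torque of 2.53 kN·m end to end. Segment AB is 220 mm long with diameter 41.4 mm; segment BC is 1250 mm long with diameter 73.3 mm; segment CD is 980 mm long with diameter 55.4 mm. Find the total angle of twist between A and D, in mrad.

J_AB = π(0.0414)⁴/32 = 2.88×10^-7 m⁴; J_BC = π(0.0733)⁴/32 = 2.83×10^-6 m⁴; J_CD = π(0.0554)⁴/32 = 9.25×10^-7 m⁴.
θ = (T/G)·Σ L_i/J_i = (2530/74.1×10⁹)·(0.220/2.88×10^-7 + 1.25/2.83×10^-6 + 0.980/9.25×10^-7) = 0.07729 rad.

77.3 mrad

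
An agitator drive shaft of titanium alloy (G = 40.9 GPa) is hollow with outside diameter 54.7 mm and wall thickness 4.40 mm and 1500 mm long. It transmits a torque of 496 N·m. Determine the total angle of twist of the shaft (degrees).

2.35°

J = π(d_o⁴ − d_i⁴)/32 = π(0.0547⁴ − 0.0459⁴)/32 = 4.432×10^-7 m⁴.
θ = T·L/(G·J) = 496.0 × 1.50 / (40.9×10⁹ × 4.432×10^-7) = 0.04105 rad.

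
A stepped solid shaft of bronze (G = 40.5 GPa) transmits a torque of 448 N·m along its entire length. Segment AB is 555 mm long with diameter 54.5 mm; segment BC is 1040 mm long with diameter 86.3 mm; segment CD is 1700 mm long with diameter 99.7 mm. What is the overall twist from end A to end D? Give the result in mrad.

J_AB = π(0.0545)⁴/32 = 8.66×10^-7 m⁴; J_BC = π(0.0863)⁴/32 = 5.45×10^-6 m⁴; J_CD = π(0.0997)⁴/32 = 9.70×10^-6 m⁴.
θ = (T/G)·Σ L_i/J_i = (448.0/40.5×10⁹)·(0.555/8.66×10^-7 + 1.04/5.45×10^-6 + 1.70/9.70×10^-6) = 0.01114 rad.

11.1 mrad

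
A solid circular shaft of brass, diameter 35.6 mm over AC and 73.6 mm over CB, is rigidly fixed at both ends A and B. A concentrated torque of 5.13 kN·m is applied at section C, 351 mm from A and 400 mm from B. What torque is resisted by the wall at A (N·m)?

Compatibility: T_A·a/J_AC = T_B·b/J_CB with T_A + T_B = T₀.
J_AC = 1.58×10^-7 m⁴, J_CB = 2.88×10^-6 m⁴, so T_A = T₀·(J_AC/a)/((J_AC/a)+(J_CB/b)) = 301.2 N·m, T_B = 4829 N·m.

301 N·m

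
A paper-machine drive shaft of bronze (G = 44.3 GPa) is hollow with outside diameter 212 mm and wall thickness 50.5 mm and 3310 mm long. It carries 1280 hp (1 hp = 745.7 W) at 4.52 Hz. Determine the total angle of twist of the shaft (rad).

0.0137 rad

ω = 2π·4.52 = 28.40 rad/s, so T = P/ω = 1280×745.7 / 28.40 = 33610 N·m.
J = π(d_o⁴ − d_i⁴)/32 = π(0.212⁴ − 0.111⁴)/32 = 1.834×10^-4 m⁴.
θ = T·L/(G·J) = 33610 × 3.31 / (44.3×10⁹ × 1.834×10^-4) = 0.01369 rad.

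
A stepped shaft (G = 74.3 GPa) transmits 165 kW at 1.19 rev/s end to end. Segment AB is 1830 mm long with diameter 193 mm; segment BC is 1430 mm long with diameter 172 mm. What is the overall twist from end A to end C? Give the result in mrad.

ω = 2π·1.19 = 7.477 rad/s, so T = P/ω = 165×10³ / 7.477 = 22070 N·m.
J_AB = π(0.193)⁴/32 = 1.36×10^-4 m⁴; J_BC = π(0.172)⁴/32 = 8.59×10^-5 m⁴.
θ = (T/G)·Σ L_i/J_i = (22070/74.3×10⁹)·(1.83/1.36×10^-4 + 1.43/8.59×10^-5) = 8.933×10^-3 rad.

8.93 mrad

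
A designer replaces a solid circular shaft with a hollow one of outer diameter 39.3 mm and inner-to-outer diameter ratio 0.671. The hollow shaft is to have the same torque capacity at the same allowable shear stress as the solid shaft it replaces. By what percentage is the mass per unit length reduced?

Equal τ_max and T ⇒ the solid shaft needs d_s³ = d_o³(1−k⁴), so d_s = 39.3·(1−0.671⁴)^(1/3) = 36.44 mm.
Area ratio A_h/A_s = d_o²(1−k²)/d_s² = (1−k²)/(1−k⁴)^(2/3) = 0.6394.
Mass saving = 1 − 0.6394 = 36.1 %.

36.1 %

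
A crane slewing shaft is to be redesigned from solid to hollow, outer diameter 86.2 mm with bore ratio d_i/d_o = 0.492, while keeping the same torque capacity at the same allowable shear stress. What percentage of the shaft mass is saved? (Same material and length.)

Equal τ_max and T ⇒ the solid shaft needs d_s³ = d_o³(1−k⁴), so d_s = 86.2·(1−0.492⁴)^(1/3) = 84.48 mm.
Area ratio A_h/A_s = d_o²(1−k²)/d_s² = (1−k²)/(1−k⁴)^(2/3) = 0.7891.
Mass saving = 1 − 0.7891 = 21.1 %.

21.1 %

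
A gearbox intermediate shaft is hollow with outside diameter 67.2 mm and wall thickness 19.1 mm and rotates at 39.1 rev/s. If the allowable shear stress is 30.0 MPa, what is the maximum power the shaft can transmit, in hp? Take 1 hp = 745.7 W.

J = π(d_o⁴ − d_i⁴)/32 = π(0.0672⁴ − 0.0290⁴)/32 = 1.933×10^-6 m⁴.
T_max = τ_allow·J/r = 3.00×10^7 × 1.933×10^-6 / 0.0336 = 1726 N·m.
ω = 2π·39.1 = 245.7 rad/s, so P_max = T_max·ω = 4.239×10^5 W.

568 hp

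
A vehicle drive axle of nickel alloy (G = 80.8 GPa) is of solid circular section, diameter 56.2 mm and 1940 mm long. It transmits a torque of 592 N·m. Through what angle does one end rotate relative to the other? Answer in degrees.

J = πd⁴/32 = π(0.0562)⁴/32 = 9.794×10^-7 m⁴.
θ = T·L/(G·J) = 592.0 × 1.94 / (80.8×10⁹ × 9.794×10^-7) = 0.01451 rad.

0.832°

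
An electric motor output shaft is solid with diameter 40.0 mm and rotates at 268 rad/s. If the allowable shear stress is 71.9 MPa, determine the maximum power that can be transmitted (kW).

J = πd⁴/32 = π(0.0400)⁴/32 = 2.513×10^-7 m⁴.
T_max = τ_allow·J/r = 7.19×10^7 × 2.513×10^-7 / 0.0200 = 903.5 N·m.
ω = 268 rad/s, so P_max = T_max·ω = 2.421×10^5 W.

242 kW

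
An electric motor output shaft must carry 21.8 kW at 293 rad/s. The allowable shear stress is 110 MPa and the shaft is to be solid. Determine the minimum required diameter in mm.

ω = 293 rad/s, so T = P/ω = 21.8×10³ / 293.0 = 74.40 N·m.
For a solid shaft τ_max = 16T/(πd³), so d = (16T/(π τ_allow))^(1/3) = (16·74.40/(π·1.10×10^8))^(1/3) = 0.01510 m.

15.1 mm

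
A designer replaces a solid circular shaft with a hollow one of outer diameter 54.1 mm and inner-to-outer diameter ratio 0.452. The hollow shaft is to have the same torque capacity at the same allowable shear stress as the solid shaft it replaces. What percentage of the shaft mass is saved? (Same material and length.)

18.1 %

Equal τ_max and T ⇒ the solid shaft needs d_s³ = d_o³(1−k⁴), so d_s = 54.1·(1−0.452⁴)^(1/3) = 53.34 mm.
Area ratio A_h/A_s = d_o²(1−k²)/d_s² = (1−k²)/(1−k⁴)^(2/3) = 0.8186.
Mass saving = 1 − 0.8186 = 18.1 %.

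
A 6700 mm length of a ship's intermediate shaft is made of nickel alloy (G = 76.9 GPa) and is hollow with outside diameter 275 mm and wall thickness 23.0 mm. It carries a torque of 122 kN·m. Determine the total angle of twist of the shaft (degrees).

J = π(d_o⁴ − d_i⁴)/32 = π(0.275⁴ − 0.229⁴)/32 = 2.915×10^-4 m⁴.
θ = T·L/(G·J) = 122000 × 6.70 / (76.9×10⁹ × 2.915×10^-4) = 0.03647 rad.

2.09°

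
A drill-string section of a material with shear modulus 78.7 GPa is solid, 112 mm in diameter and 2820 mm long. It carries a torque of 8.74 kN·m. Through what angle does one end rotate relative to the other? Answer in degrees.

1.16°

J = πd⁴/32 = π(0.112)⁴/32 = 1.545×10^-5 m⁴.
θ = T·L/(G·J) = 8740 × 2.82 / (78.7×10⁹ × 1.545×10^-5) = 0.02027 rad.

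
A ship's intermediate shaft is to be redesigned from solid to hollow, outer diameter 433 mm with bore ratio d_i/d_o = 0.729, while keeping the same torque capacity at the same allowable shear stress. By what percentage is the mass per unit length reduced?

41.5 %

Equal τ_max and T ⇒ the solid shaft needs d_s³ = d_o³(1−k⁴), so d_s = 433·(1−0.729⁴)^(1/3) = 387.7 mm.
Area ratio A_h/A_s = d_o²(1−k²)/d_s² = (1−k²)/(1−k⁴)^(2/3) = 0.5846.
Mass saving = 1 − 0.5846 = 41.5 %.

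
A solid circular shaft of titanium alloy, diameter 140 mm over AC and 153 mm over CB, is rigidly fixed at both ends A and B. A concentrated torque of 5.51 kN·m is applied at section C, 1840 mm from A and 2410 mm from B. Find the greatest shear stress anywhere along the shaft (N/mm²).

Compatibility: T_A·a/J_AC = T_B·b/J_CB with T_A + T_B = T₀.
J_AC = 3.77×10^-5 m⁴, J_CB = 5.38×10^-5 m⁴, so T_A = T₀·(J_AC/a)/((J_AC/a)+(J_CB/b)) = 2638 N·m, T_B = 2872 N·m.
τ in each portion: τ_AC = 4.90×10^6 Pa, τ_CB = 4.08×10^6 Pa; maximum is in AC.
τ_max = T_AC·r/J = 2638·0.0700/3.77×10^-5 = 4.895×10^6 Pa.

4.90 N/mm²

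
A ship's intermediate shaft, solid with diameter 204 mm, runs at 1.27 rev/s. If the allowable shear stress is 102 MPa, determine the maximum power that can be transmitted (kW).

J = πd⁴/32 = π(0.204)⁴/32 = 1.700×10^-4 m⁴.
T_max = τ_allow·J/r = 1.02×10^8 × 1.700×10^-4 / 0.102 = 170000 N·m.
ω = 2π·1.27 = 7.980 rad/s, so P_max = T_max·ω = 1.357×10^6 W.

1360 kW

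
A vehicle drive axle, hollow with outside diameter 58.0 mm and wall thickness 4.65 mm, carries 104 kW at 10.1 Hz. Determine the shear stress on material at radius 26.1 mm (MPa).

ω = 2π·10.1 = 63.46 rad/s, so T = P/ω = 104×10³ / 63.46 = 1639 N·m.
J = π(d_o⁴ − d_i⁴)/32 = π(0.0580⁴ − 0.0487⁴)/32 = 5.588×10^-7 m⁴.
Shear stress varies linearly with radius: τ = T·r/J = 1639 × 0.0261 / 5.588×10^-7 = 7.655×10^7 Pa.

76.5 MPa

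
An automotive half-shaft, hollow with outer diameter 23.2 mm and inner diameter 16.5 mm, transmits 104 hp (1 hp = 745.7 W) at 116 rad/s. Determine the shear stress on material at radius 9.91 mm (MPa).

313 MPa

ω = 116 rad/s, so T = P/ω = 104×745.7 / 116.0 = 668.6 N·m.
J = π(d_o⁴ − d_i⁴)/32 = π(0.0232⁴ − 0.0165⁴)/32 = 2.116×10^-8 m⁴.
Shear stress varies linearly with radius: τ = T·r/J = 668.6 × 0.00991 / 2.116×10^-8 = 3.130×10^8 Pa.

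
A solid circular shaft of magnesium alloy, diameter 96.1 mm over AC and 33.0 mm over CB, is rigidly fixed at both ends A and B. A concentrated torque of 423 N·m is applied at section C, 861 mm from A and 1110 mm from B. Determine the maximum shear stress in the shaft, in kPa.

2400 kPa

Compatibility: T_A·a/J_AC = T_B·b/J_CB with T_A + T_B = T₀.
J_AC = 8.37×10^-6 m⁴, J_CB = 1.16×10^-7 m⁴, so T_A = T₀·(J_AC/a)/((J_AC/a)+(J_CB/b)) = 418.5 N·m, T_B = 4.514 N·m.
τ in each portion: τ_AC = 2.40×10^6 Pa, τ_CB = 6.40×10^5 Pa; maximum is in AC.
τ_max = T_AC·r/J = 418.5·0.0480/8.37×10^-6 = 2.401×10^6 Pa.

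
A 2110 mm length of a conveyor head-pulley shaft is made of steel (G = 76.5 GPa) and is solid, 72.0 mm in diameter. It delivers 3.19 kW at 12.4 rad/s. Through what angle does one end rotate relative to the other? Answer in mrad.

ω = 12.4 rad/s, so T = P/ω = 3.19×10³ / 12.40 = 257.3 N·m.
J = πd⁴/32 = π(0.0720)⁴/32 = 2.638×10^-6 m⁴.
θ = T·L/(G·J) = 257.3 × 2.11 / (76.5×10⁹ × 2.638×10^-6) = 2.689×10^-3 rad.

2.69 mrad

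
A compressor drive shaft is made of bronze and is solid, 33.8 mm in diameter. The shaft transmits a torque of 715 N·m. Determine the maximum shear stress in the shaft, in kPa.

J = πd⁴/32 = π(0.0338)⁴/32 = 1.281×10^-7 m⁴.
τ_max = T·r/J = 715.0 × 0.0169 / 1.281×10^-7 = 9.430×10^7 Pa.

94300 kPa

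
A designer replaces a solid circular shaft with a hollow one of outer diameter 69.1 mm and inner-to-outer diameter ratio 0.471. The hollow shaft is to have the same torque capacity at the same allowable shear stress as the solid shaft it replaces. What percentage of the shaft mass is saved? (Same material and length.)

19.5 %

Equal τ_max and T ⇒ the solid shaft needs d_s³ = d_o³(1−k⁴), so d_s = 69.1·(1−0.471⁴)^(1/3) = 67.95 mm.
Area ratio A_h/A_s = d_o²(1−k²)/d_s² = (1−k²)/(1−k⁴)^(2/3) = 0.8048.
Mass saving = 1 − 0.8048 = 19.5 %.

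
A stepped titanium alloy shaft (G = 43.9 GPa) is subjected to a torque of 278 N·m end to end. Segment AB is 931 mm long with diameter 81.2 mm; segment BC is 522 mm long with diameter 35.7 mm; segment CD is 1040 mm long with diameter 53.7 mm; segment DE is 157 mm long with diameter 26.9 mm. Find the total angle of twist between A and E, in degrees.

J_AB = π(0.0812)⁴/32 = 4.27×10^-6 m⁴; J_BC = π(0.0357)⁴/32 = 1.59×10^-7 m⁴; J_CD = π(0.0537)⁴/32 = 8.16×10^-7 m⁴; J_DE = π(0.0269)⁴/32 = 5.14×10^-8 m⁴.
θ = (T/G)·Σ L_i/J_i = (278.0/43.9×10⁹)·(0.931/4.27×10^-6 + 0.522/1.59×10^-7 + 1.04/8.16×10^-7 + 0.157/5.14×10^-8) = 0.04952 rad.

2.84°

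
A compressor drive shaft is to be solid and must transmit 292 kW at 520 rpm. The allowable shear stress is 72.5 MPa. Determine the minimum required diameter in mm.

ω = 2π·520/60 = 54.45 rad/s, so T = P/ω = 292×10³ / 54.45 = 5362 N·m.
For a solid shaft τ_max = 16T/(πd³), so d = (16T/(π τ_allow))^(1/3) = (16·5362/(π·7.25×10^7))^(1/3) = 0.07222 m.

72.2 mm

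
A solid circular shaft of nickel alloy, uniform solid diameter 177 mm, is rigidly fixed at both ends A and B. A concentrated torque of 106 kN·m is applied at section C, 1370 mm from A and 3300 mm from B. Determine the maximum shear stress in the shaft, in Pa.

6.88e7 Pa

With uniform GJ and both ends fixed, compatibility θ_AC = θ_CB gives T_A·a = T_B·b, together with T_A + T_B = T₀.
T_A = T₀·b/(a+b) = 106000·3300/4670 = 74900 N·m; T_B = 31100 N·m.
τ in each portion: τ_AC = 6.88×10^7 Pa, τ_CB = 2.86×10^7 Pa; maximum is in AC.
τ_max = T_AC·r/J = 74900·0.0885/9.64×10^-5 = 6.879×10^7 Pa.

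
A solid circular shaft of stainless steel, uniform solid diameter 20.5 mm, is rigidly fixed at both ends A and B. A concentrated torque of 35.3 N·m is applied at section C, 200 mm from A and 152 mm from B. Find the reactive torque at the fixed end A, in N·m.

With uniform GJ and both ends fixed, compatibility θ_AC = θ_CB gives T_A·a = T_B·b, together with T_A + T_B = T₀.
T_A = T₀·b/(a+b) = 35.30·152/352.0 = 15.24 N·m; T_B = 20.06 N·m.

15.2 N·m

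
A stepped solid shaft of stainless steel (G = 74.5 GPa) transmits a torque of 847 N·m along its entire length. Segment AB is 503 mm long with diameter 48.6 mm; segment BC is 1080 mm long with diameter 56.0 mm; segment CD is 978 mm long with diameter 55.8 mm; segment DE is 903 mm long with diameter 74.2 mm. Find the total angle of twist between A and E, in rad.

J_AB = π(0.0486)⁴/32 = 5.48×10^-7 m⁴; J_BC = π(0.0560)⁴/32 = 9.65×10^-7 m⁴; J_CD = π(0.0558)⁴/32 = 9.52×10^-7 m⁴; J_DE = π(0.0742)⁴/32 = 2.98×10^-6 m⁴.
θ = (T/G)·Σ L_i/J_i = (847.0/74.5×10⁹)·(0.503/5.48×10^-7 + 1.08/9.65×10^-7 + 0.978/9.52×10^-7 + 0.903/2.98×10^-6) = 0.03829 rad.

0.0383 rad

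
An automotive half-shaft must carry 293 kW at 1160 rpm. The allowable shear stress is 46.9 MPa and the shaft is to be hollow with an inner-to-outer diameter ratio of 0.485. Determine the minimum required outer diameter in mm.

ω = 2π·1160/60 = 121.5 rad/s, so T = P/ω = 293×10³ / 121.5 = 2412 N·m.
For a hollow shaft with d_i/d_o = 0.485: τ_max = 16T/(π d_o³ (1−k⁴)), so d_o = [16T/(π τ_allow (1−k⁴))]^(1/3) = [16·2412/(π·4.69×10^7·0.9447)]^(1/3) = 0.06521 m.

65.2 mm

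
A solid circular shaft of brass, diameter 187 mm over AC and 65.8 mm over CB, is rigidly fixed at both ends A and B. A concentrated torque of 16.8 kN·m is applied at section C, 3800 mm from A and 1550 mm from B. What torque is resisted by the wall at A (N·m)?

Compatibility: T_A·a/J_AC = T_B·b/J_CB with T_A + T_B = T₀.
J_AC = 1.20×10^-4 m⁴, J_CB = 1.84×10^-6 m⁴, so T_A = T₀·(J_AC/a)/((J_AC/a)+(J_CB/b)) = 16190 N·m, T_B = 608.5 N·m.

16200 N·m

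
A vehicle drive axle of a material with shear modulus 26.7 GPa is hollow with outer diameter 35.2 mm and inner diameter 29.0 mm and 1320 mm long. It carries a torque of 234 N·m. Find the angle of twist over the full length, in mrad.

142 mrad

J = π(d_o⁴ − d_i⁴)/32 = π(0.0352⁴ − 0.0290⁴)/32 = 8.128×10^-8 m⁴.
θ = T·L/(G·J) = 234.0 × 1.32 / (26.7×10⁹ × 8.128×10^-8) = 0.1423 rad.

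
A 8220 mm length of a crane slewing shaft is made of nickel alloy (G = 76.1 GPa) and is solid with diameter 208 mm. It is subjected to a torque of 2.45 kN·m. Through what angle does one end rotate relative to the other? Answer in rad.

0.00144 rad

J = πd⁴/32 = π(0.208)⁴/32 = 1.838×10^-4 m⁴.
θ = T·L/(G·J) = 2450 × 8.22 / (76.1×10⁹ × 1.838×10^-4) = 1.440×10^-3 rad.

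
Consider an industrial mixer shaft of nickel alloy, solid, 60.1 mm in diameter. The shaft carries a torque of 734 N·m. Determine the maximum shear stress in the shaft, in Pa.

J = πd⁴/32 = π(0.0601)⁴/32 = 1.281×10^-6 m⁴.
τ_max = T·r/J = 734.0 × 0.0301 / 1.281×10^-6 = 1.722×10^7 Pa.

1.72e7 Pa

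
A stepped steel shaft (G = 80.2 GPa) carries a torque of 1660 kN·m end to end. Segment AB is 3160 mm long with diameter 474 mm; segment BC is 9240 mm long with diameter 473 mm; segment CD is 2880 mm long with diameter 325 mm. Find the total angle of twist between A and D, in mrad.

J_AB = π(0.474)⁴/32 = 4.96×10^-3 m⁴; J_BC = π(0.473)⁴/32 = 4.91×10^-3 m⁴; J_CD = π(0.325)⁴/32 = 1.10×10^-3 m⁴.
θ = (T/G)·Σ L_i/J_i = (1.660e6/80.2×10⁹)·(3.16/4.96×10^-3 + 9.24/4.91×10^-3 + 2.88/1.10×10^-3) = 0.1065 rad.

107 mrad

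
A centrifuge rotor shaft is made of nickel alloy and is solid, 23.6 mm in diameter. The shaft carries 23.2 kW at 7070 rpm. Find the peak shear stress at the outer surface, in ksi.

ω = 2π·7070/60 = 740.4 rad/s, so T = P/ω = 23.2×10³ / 740.4 = 31.34 N·m.
J = πd⁴/32 = π(0.0236)⁴/32 = 3.045×10^-8 m⁴.
τ_max = T·r/J = 31.34 × 0.0118 / 3.045×10^-8 = 1.214×10^7 Pa.

1.76 ksi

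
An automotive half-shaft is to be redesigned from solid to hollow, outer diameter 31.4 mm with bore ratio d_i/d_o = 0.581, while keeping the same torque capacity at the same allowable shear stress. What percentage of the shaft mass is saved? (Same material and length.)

Equal τ_max and T ⇒ the solid shaft needs d_s³ = d_o³(1−k⁴), so d_s = 31.4·(1−0.581⁴)^(1/3) = 30.16 mm.
Area ratio A_h/A_s = d_o²(1−k²)/d_s² = (1−k²)/(1−k⁴)^(2/3) = 0.7181.
Mass saving = 1 − 0.7181 = 28.2 %.

28.2 %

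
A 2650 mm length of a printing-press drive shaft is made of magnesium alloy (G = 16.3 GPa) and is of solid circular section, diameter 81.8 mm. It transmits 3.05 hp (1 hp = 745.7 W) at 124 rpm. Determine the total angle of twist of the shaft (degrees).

ω = 2π·124/60 = 12.99 rad/s, so T = P/ω = 3.05×745.7 / 12.99 = 175.2 N·m.
J = πd⁴/32 = π(0.0818)⁴/32 = 4.396×10^-6 m⁴.
θ = T·L/(G·J) = 175.2 × 2.65 / (16.3×10⁹ × 4.396×10^-6) = 6.478×10^-3 rad.

0.371°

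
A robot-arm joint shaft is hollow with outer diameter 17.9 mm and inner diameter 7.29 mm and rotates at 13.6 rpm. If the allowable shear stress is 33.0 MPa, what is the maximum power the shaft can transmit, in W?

51.5 W

J = π(d_o⁴ − d_i⁴)/32 = π(0.0179⁴ − 0.00729⁴)/32 = 9.802×10^-9 m⁴.
T_max = τ_allow·J/r = 3.30×10^7 × 9.802×10^-9 / 0.00895 = 36.14 N·m.
ω = 2π·13.6/60 = 1.424 rad/s, so P_max = T_max·ω = 51.47 W.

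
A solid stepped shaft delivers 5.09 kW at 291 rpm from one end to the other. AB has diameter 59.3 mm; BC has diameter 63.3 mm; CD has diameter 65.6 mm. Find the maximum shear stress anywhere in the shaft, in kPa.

4080 kPa

ω = 2π·291/60 = 30.47 rad/s, so T = P/ω = 5.09×10³ / 30.47 = 167.0 N·m.
Under the same torque, τ_max = 16T/(πd³) is largest where d is smallest — segment AB (d = 59.3 mm).
τ_max = 16·167.0/(π·(0.0593)³) = 4.079×10^6 Pa.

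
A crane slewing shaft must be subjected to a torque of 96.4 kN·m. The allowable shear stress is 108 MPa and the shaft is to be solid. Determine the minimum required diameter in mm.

166 mm

For a solid shaft τ_max = 16T/(πd³), so d = (16T/(π τ_allow))^(1/3) = (16·96400/(π·1.08×10^8))^(1/3) = 0.1657 m.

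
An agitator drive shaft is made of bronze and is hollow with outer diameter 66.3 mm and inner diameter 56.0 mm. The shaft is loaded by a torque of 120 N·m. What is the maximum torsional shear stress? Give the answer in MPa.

J = π(d_o⁴ − d_i⁴)/32 = π(0.0663⁴ − 0.0560⁴)/32 = 9.314×10^-7 m⁴.
τ_max = T·r/J = 120.0 × 0.0331 / 9.314×10^-7 = 4.271×10^6 Pa.

4.27 MPa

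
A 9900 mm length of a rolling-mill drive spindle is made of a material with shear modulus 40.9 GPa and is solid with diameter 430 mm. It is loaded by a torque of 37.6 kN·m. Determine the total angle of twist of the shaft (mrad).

2.71 mrad

J = πd⁴/32 = π(0.430)⁴/32 = 3.356×10^-3 m⁴.
θ = T·L/(G·J) = 37600 × 9.90 / (40.9×10⁹ × 3.356×10^-3) = 2.712×10^-3 rad.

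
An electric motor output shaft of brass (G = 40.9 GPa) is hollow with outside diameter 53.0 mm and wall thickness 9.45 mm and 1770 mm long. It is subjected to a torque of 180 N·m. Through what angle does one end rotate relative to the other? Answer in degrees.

0.695°

J = π(d_o⁴ − d_i⁴)/32 = π(0.0530⁴ − 0.0341⁴)/32 = 6.419×10^-7 m⁴.
θ = T·L/(G·J) = 180.0 × 1.77 / (40.9×10⁹ × 6.419×10^-7) = 0.01214 rad.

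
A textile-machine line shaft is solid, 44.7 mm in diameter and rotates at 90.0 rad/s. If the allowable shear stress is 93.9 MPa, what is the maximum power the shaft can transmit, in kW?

148 kW

J = πd⁴/32 = π(0.0447)⁴/32 = 3.919×10^-7 m⁴.
T_max = τ_allow·J/r = 9.39×10^7 × 3.919×10^-7 / 0.0224 = 1647 N·m.
ω = 90.0 rad/s, so P_max = T_max·ω = 1.482×10^5 W.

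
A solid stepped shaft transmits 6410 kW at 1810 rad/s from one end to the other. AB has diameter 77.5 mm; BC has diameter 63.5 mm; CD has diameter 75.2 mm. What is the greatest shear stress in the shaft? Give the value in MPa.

70.4 MPa

ω = 1810 rad/s, so T = P/ω = 6410×10³ / 1810 = 3541 N·m.
Under the same torque, τ_max = 16T/(πd³) is largest where d is smallest — segment BC (d = 63.5 mm).
τ_max = 16·3541/(π·(0.0635)³) = 7.044×10^7 Pa.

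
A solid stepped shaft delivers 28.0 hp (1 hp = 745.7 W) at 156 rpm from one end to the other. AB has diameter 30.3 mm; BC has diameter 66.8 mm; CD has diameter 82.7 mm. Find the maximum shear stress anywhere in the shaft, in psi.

33900 psi

ω = 2π·156/60 = 16.34 rad/s, so T = P/ω = 28.0×745.7 / 16.34 = 1278 N·m.
Under the same torque, τ_max = 16T/(πd³) is largest where d is smallest — segment AB (d = 30.3 mm).
τ_max = 16·1278/(π·(0.0303)³) = 2.340×10^8 Pa.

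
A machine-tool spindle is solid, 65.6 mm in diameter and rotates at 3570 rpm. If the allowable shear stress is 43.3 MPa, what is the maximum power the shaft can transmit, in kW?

897 kW

J = πd⁴/32 = π(0.0656)⁴/32 = 1.818×10^-6 m⁴.
T_max = τ_allow·J/r = 4.33×10^7 × 1.818×10^-6 / 0.0328 = 2400 N·m.
ω = 2π·3570/60 = 373.8 rad/s, so P_max = T_max·ω = 8.973×10^5 W.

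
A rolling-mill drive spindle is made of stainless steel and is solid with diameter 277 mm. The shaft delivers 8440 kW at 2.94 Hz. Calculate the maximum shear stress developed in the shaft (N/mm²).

ω = 2π·2.94 = 18.47 rad/s, so T = P/ω = 8440×10³ / 18.47 = 456900 N·m.
J = πd⁴/32 = π(0.277)⁴/32 = 5.780×10^-4 m⁴.
τ_max = T·r/J = 456900 × 0.139 / 5.780×10^-4 = 1.095×10^8 Pa.

109 N/mm²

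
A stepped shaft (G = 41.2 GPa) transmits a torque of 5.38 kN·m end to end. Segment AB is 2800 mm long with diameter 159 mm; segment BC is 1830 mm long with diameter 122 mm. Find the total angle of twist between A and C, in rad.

0.0168 rad

J_AB = π(0.159)⁴/32 = 6.27×10^-5 m⁴; J_BC = π(0.122)⁴/32 = 2.17×10^-5 m⁴.
θ = (T/G)·Σ L_i/J_i = (5380/41.2×10⁹)·(2.80/6.27×10^-5 + 1.83/2.17×10^-5) = 0.01681 rad.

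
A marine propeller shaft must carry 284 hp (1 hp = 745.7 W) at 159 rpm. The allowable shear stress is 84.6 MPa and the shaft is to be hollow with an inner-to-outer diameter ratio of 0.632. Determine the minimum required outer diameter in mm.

96.9 mm

ω = 2π·159/60 = 16.65 rad/s, so T = P/ω = 284×745.7 / 16.65 = 12720 N·m.
For a hollow shaft with d_i/d_o = 0.632: τ_max = 16T/(π d_o³ (1−k⁴)), so d_o = [16T/(π τ_allow (1−k⁴))]^(1/3) = [16·12720/(π·8.46×10^7·0.8405)]^(1/3) = 0.09694 m.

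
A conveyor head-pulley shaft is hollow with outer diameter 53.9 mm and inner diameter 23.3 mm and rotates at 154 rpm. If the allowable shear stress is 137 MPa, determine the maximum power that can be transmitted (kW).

65.6 kW

J = π(d_o⁴ − d_i⁴)/32 = π(0.0539⁴ − 0.0233⁴)/32 = 7.997×10^-7 m⁴.
T_max = τ_allow·J/r = 1.37×10^8 × 7.997×10^-7 / 0.0269 = 4065 N·m.
ω = 2π·154/60 = 16.13 rad/s, so P_max = T_max·ω = 6.556×10^4 W.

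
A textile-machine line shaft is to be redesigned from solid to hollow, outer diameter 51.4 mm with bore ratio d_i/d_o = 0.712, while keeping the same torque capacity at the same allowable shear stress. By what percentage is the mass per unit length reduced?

Equal τ_max and T ⇒ the solid shaft needs d_s³ = d_o³(1−k⁴), so d_s = 51.4·(1−0.712⁴)^(1/3) = 46.55 mm.
Area ratio A_h/A_s = d_o²(1−k²)/d_s² = (1−k²)/(1−k⁴)^(2/3) = 0.6010.
Mass saving = 1 − 0.6010 = 39.9 %.

39.9 %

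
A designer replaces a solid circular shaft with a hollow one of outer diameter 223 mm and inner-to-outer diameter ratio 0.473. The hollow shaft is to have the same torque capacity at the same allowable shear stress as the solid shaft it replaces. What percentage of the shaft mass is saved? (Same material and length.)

19.7 %

Equal τ_max and T ⇒ the solid shaft needs d_s³ = d_o³(1−k⁴), so d_s = 223·(1−0.473⁴)^(1/3) = 219.2 mm.
Area ratio A_h/A_s = d_o²(1−k²)/d_s² = (1−k²)/(1−k⁴)^(2/3) = 0.8033.
Mass saving = 1 − 0.8033 = 19.7 %.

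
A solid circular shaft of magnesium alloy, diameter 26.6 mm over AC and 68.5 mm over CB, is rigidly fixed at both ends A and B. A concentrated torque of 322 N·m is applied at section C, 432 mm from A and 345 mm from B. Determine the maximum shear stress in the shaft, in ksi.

Compatibility: T_A·a/J_AC = T_B·b/J_CB with T_A + T_B = T₀.
J_AC = 4.92×10^-8 m⁴, J_CB = 2.16×10^-6 m⁴, so T_A = T₀·(J_AC/a)/((J_AC/a)+(J_CB/b)) = 5.743 N·m, T_B = 316.3 N·m.
τ in each portion: τ_AC = 1.55×10^6 Pa, τ_CB = 5.01×10^6 Pa; maximum is in CB.
τ_max = T_CB·r/J = 316.3·0.0343/2.16×10^-6 = 5.011×10^6 Pa.

0.727 ksi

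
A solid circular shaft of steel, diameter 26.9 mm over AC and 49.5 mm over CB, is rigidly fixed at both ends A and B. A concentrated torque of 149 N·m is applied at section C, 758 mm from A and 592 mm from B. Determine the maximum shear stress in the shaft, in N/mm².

Compatibility: T_A·a/J_AC = T_B·b/J_CB with T_A + T_B = T₀.
J_AC = 5.14×10^-8 m⁴, J_CB = 5.89×10^-7 m⁴, so T_A = T₀·(J_AC/a)/((J_AC/a)+(J_CB/b)) = 9.502 N·m, T_B = 139.5 N·m.
τ in each portion: τ_AC = 2.49×10^6 Pa, τ_CB = 5.86×10^6 Pa; maximum is in CB.
τ_max = T_CB·r/J = 139.5·0.0248/5.89×10^-7 = 5.858×10^6 Pa.

5.86 N/mm²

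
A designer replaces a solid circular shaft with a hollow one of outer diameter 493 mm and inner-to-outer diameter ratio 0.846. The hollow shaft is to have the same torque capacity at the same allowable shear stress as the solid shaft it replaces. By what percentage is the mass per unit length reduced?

54.1 %

Equal τ_max and T ⇒ the solid shaft needs d_s³ = d_o³(1−k⁴), so d_s = 493·(1−0.846⁴)^(1/3) = 388.1 mm.
Area ratio A_h/A_s = d_o²(1−k²)/d_s² = (1−k²)/(1−k⁴)^(2/3) = 0.4588.
Mass saving = 1 − 0.4588 = 54.1 %.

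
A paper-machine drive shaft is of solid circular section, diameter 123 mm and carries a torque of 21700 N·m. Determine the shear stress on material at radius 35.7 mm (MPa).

34.5 MPa

J = πd⁴/32 = π(0.123)⁴/32 = 2.247×10^-5 m⁴.
Shear stress varies linearly with radius: τ = T·r/J = 21700 × 0.0357 / 2.247×10^-5 = 3.448×10^7 Pa.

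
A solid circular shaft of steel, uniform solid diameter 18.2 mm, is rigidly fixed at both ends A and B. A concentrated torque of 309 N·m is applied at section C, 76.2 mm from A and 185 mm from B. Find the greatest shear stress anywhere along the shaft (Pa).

1.85e8 Pa

With uniform GJ and both ends fixed, compatibility θ_AC = θ_CB gives T_A·a = T_B·b, together with T_A + T_B = T₀.
T_A = T₀·b/(a+b) = 309.0·185/261.2 = 218.9 N·m; T_B = 90.14 N·m.
τ in each portion: τ_AC = 1.85×10^8 Pa, τ_CB = 7.62×10^7 Pa; maximum is in AC.
τ_max = T_AC·r/J = 218.9·0.00910/1.08×10^-8 = 1.849×10^8 Pa.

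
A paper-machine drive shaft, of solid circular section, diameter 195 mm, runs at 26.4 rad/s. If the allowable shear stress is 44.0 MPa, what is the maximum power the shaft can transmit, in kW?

J = πd⁴/32 = π(0.195)⁴/32 = 1.420×10^-4 m⁴.
T_max = τ_allow·J/r = 4.40×10^7 × 1.420×10^-4 / 0.0975 = 64060 N·m.
ω = 26.4 rad/s, so P_max = T_max·ω = 1.691×10^6 W.

1690 kW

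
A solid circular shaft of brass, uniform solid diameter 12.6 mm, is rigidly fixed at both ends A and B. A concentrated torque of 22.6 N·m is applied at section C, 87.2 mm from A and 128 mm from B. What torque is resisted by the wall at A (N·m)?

With uniform GJ and both ends fixed, compatibility θ_AC = θ_CB gives T_A·a = T_B·b, together with T_A + T_B = T₀.
T_A = T₀·b/(a+b) = 22.60·128/215.2 = 13.44 N·m; T_B = 9.158 N·m.

13.4 N·m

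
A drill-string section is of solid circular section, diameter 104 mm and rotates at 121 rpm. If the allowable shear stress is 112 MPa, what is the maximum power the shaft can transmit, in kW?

313 kW

J = πd⁴/32 = π(0.104)⁴/32 = 1.149×10^-5 m⁴.
T_max = τ_allow·J/r = 1.12×10^8 × 1.149×10^-5 / 0.0520 = 24740 N·m.
ω = 2π·121/60 = 12.67 rad/s, so P_max = T_max·ω = 3.134×10^5 W.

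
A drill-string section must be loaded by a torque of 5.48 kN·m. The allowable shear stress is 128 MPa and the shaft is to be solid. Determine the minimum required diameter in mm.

60.2 mm

For a solid shaft τ_max = 16T/(πd³), so d = (16T/(π τ_allow))^(1/3) = (16·5480/(π·1.28×10^8))^(1/3) = 0.06019 m.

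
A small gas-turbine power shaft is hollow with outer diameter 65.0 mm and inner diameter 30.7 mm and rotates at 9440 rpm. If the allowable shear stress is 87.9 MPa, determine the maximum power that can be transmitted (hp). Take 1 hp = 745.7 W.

J = π(d_o⁴ − d_i⁴)/32 = π(0.0650⁴ − 0.0307⁴)/32 = 1.665×10^-6 m⁴.
T_max = τ_allow·J/r = 8.79×10^7 × 1.665×10^-6 / 0.0325 = 4504 N·m.
ω = 2π·9440/60 = 988.6 rad/s, so P_max = T_max·ω = 4.452×10^6 W.

5970 hp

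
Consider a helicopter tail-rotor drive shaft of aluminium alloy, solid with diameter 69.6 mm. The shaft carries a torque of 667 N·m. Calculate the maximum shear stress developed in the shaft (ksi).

1.46 ksi

J = πd⁴/32 = π(0.0696)⁴/32 = 2.304×10^-6 m⁴.
τ_max = T·r/J = 667.0 × 0.0348 / 2.304×10^-6 = 1.008×10^7 Pa.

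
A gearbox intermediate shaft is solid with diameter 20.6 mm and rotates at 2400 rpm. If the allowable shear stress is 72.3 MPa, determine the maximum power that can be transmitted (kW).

J = πd⁴/32 = π(0.0206)⁴/32 = 1.768×10^-8 m⁴.
T_max = τ_allow·J/r = 7.23×10^7 × 1.768×10^-8 / 0.0103 = 124.1 N·m.
ω = 2π·2400/60 = 251.3 rad/s, so P_max = T_max·ω = 3.119×10^4 W.

31.2 kW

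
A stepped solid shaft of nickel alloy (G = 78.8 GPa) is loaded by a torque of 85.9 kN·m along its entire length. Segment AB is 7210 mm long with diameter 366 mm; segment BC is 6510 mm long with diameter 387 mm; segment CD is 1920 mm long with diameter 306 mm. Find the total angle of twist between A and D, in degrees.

J_AB = π(0.366)⁴/32 = 1.76×10^-3 m⁴; J_BC = π(0.387)⁴/32 = 2.20×10^-3 m⁴; J_CD = π(0.306)⁴/32 = 8.61×10^-4 m⁴.
θ = (T/G)·Σ L_i/J_i = (85900/78.8×10⁹)·(7.21/1.76×10^-3 + 6.51/2.20×10^-3 + 1.92/8.61×10^-4) = 0.01012 rad.

0.580°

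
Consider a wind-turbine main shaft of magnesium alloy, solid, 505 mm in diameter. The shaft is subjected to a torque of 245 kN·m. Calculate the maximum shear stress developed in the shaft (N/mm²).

J = πd⁴/32 = π(0.505)⁴/32 = 6.385×10^-3 m⁴.
τ_max = T·r/J = 245000 × 0.253 / 6.385×10^-3 = 9.689×10^6 Pa.

9.69 N/mm²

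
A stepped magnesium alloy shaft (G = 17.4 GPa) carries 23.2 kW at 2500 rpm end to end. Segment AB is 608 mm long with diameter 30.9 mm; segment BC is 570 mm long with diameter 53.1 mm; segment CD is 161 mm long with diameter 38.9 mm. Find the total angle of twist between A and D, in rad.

0.0420 rad

ω = 2π·2500/60 = 261.8 rad/s, so T = P/ω = 23.2×10³ / 261.8 = 88.62 N·m.
J_AB = π(0.0309)⁴/32 = 8.95×10^-8 m⁴; J_BC = π(0.0531)⁴/32 = 7.81×10^-7 m⁴; J_CD = π(0.0389)⁴/32 = 2.25×10^-7 m⁴.
θ = (T/G)·Σ L_i/J_i = (88.62/17.4×10⁹)·(0.608/8.95×10^-8 + 0.570/7.81×10^-7 + 0.161/2.25×10^-7) = 0.04196 rad.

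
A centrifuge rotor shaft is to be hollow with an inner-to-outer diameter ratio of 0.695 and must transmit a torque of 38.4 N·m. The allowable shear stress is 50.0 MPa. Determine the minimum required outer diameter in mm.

For a hollow shaft with d_i/d_o = 0.695: τ_max = 16T/(π d_o³ (1−k⁴)), so d_o = [16T/(π τ_allow (1−k⁴))]^(1/3) = [16·38.40/(π·5.00×10^7·0.7667)]^(1/3) = 0.01721 m.

17.2 mm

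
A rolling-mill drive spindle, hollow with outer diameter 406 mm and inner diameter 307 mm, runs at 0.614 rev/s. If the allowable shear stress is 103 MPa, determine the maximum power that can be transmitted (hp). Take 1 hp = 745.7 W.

4710 hp

J = π(d_o⁴ − d_i⁴)/32 = π(0.406⁴ − 0.307⁴)/32 = 1.795×10^-3 m⁴.
T_max = τ_allow·J/r = 1.03×10^8 × 1.795×10^-3 / 0.203 = 911000 N·m.
ω = 2π·0.614 = 3.858 rad/s, so P_max = T_max·ω = 3.514×10^6 W.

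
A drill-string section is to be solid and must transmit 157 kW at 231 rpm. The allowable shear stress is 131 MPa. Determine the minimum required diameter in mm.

63.2 mm

ω = 2π·231/60 = 24.19 rad/s, so T = P/ω = 157×10³ / 24.19 = 6490 N·m.
For a solid shaft τ_max = 16T/(πd³), so d = (16T/(π τ_allow))^(1/3) = (16·6490/(π·1.31×10^8))^(1/3) = 0.06319 m.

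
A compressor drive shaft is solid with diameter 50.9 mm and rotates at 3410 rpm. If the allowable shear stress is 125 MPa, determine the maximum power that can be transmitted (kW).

J = πd⁴/32 = π(0.0509)⁴/32 = 6.590×10^-7 m⁴.
T_max = τ_allow·J/r = 1.25×10^8 × 6.590×10^-7 / 0.0255 = 3237 N·m.
ω = 2π·3410/60 = 357.1 rad/s, so P_max = T_max·ω = 1.156×10^6 W.

1160 kW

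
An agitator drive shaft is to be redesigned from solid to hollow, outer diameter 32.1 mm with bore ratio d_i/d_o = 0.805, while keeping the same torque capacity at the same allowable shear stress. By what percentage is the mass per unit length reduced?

Equal τ_max and T ⇒ the solid shaft needs d_s³ = d_o³(1−k⁴), so d_s = 32.1·(1−0.805⁴)^(1/3) = 26.77 mm.
Area ratio A_h/A_s = d_o²(1−k²)/d_s² = (1−k²)/(1−k⁴)^(2/3) = 0.5061.
Mass saving = 1 − 0.5061 = 49.4 %.

49.4 %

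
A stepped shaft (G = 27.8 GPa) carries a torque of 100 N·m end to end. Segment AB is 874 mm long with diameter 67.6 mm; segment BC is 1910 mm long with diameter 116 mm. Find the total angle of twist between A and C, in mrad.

J_AB = π(0.0676)⁴/32 = 2.05×10^-6 m⁴; J_BC = π(0.116)⁴/32 = 1.78×10^-5 m⁴.
θ = (T/G)·Σ L_i/J_i = (100.0/27.8×10⁹)·(0.874/2.05×10^-6 + 1.91/1.78×10^-5) = 1.920×10^-3 rad.

1.92 mrad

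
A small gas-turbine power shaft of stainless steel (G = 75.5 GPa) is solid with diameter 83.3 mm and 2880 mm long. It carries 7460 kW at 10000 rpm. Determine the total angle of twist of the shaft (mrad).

ω = 2π·10000/60 = 1047 rad/s, so T = P/ω = 7460×10³ / 1047 = 7124 N·m.
J = πd⁴/32 = π(0.0833)⁴/32 = 4.727×10^-6 m⁴.
θ = T·L/(G·J) = 7124 × 2.88 / (75.5×10⁹ × 4.727×10^-6) = 0.05749 rad.

57.5 mrad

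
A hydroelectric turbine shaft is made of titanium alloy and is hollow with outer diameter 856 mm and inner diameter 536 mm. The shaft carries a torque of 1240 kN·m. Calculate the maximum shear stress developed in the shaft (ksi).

J = π(d_o⁴ − d_i⁴)/32 = π(0.856⁴ − 0.536⁴)/32 = 0.04461 m⁴.
τ_max = T·r/J = 1.240e6 × 0.428 / 0.04461 = 1.190×10^7 Pa.

1.73 ksi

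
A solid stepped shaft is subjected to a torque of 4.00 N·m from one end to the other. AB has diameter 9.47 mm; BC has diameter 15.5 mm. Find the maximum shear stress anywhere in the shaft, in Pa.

Under the same torque, τ_max = 16T/(πd³) is largest where d is smallest — segment AB (d = 9.47 mm).
τ_max = 16·4.000/(π·(0.00947)³) = 2.399×10^7 Pa.

2.40e7 Pa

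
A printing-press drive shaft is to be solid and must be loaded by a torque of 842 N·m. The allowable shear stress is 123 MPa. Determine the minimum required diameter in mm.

32.7 mm

For a solid shaft τ_max = 16T/(πd³), so d = (16T/(π τ_allow))^(1/3) = (16·842.0/(π·1.23×10^8))^(1/3) = 0.03267 m.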